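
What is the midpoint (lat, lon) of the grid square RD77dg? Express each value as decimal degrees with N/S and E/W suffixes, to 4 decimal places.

Field R=17, D=3: +17·20° lon, +3·10° lat → SW at lon 160°, lat -60°.
Square 7, 7: +7·2° lon, +7·1° lat → SW at lon 174°, lat -53°.
Subsquare d=3, g=6: +3·0.0833333° lon, +6·0.0416667° lat → SW at lon 174.25°, lat -52.75°.
Cell spans 0.0833333° lon × 0.0416667° lat. Centre is SW corner plus half of each.
latitude 52.7292° S, longitude 174.2917° E.

52.7292° S, 174.2917° E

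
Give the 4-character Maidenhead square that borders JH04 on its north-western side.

IH95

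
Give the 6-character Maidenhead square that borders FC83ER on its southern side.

Latitude subsquare r = 17; −1 → 16 = q.
The longitude characters are unchanged.

FC83eq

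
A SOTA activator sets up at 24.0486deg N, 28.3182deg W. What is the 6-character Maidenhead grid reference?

HL54ub

Add 180° to longitude and 90° to latitude: 151.6818, 114.0486.
Field: lon ⌊151.6818/20⌋ = 7 → H; lat ⌊114.0486/10⌋ = 11 → L.
Square: lon ⌊11.6818/2⌋ = 5; lat ⌊4.0486/1⌋ = 4.
Subsquare: lon ⌊1.6818/0.0833333⌋ = 20 → u; lat ⌊0.0486/0.0416667⌋ = 1 → b.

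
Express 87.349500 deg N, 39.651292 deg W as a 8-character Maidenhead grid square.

HR07ei13

Shift to the Maidenhead origin (180°W, 90°S): lon 140.34871, lat 177.34950.
Field (20°×10°, letters A–R): lon ⌊140.34871/20⌋ = 7 → H; lat ⌊177.34950/10⌋ = 17 → R.
Square (2°×1°, digits 0–9): lon ⌊0.34871/2⌋ = 0; lat ⌊7.34950/1⌋ = 7.
Subsquare (5′×2.5′, letters a–x): lon ⌊0.34871/0.0833333⌋ = 4 → e; lat ⌊0.34950/0.0416667⌋ = 8 → i.
Extended square (30″×15″, digits 0–9): lon ⌊0.01537/0.00833333⌋ = 1; lat ⌊0.01617/0.00416667⌋ = 3.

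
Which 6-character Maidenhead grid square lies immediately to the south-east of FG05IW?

Longitude subsquare i = 8; +1 → 9 = j.
Latitude subsquare w = 22; −1 → 21 = v.

FG05jv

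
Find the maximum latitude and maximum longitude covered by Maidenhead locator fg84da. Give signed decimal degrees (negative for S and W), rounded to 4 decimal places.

Field F=5, G=6: +5·20° lon, +6·10° lat → SW at lon -80°, lat -30°.
Square 8, 4: +8·2° lon, +4·1° lat → SW at lon -64°, lat -26°.
Subsquare d=3, a=0: +3·0.0833333° lon, +0·0.0416667° lat → SW at lon -63.75°, lat -26°.
Cell spans 0.0833333° lon × 0.0416667° lat. NE corner is SW corner plus one full cell.
latitude -25.9583, longitude -63.6667.

-25.9583, -63.6667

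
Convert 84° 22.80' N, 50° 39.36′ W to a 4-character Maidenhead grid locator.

Add 180° to longitude and 90° to latitude: 129.34, 174.38.
Field (20°×10°, letters A–R): 129.34/20 → 6 → G, 174.38/10 → 17 → R; chars GR.
Square (2°×1°, digits 0–9): 9.34/2 → 4, 4.38/1 → 4; chars 44.

GR44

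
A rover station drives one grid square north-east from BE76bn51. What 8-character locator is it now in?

BE76bn62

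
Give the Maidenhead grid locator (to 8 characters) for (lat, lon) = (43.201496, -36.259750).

HN13ue88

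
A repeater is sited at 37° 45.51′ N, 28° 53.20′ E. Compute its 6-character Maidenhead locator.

KM47ks

Shift to the Maidenhead origin (180°W, 90°S): lon 208.8867, lat 127.7585.
Field (20°×10°, letters A–R): lon ⌊208.8867/20⌋ = 10 → K; lat ⌊127.7585/10⌋ = 12 → M.
Square (2°×1°, digits 0–9): lon ⌊8.8867/2⌋ = 4; lat ⌊7.7585/1⌋ = 7.
Subsquare (5′×2.5′, letters a–x): lon ⌊0.8867/0.0833333⌋ = 10 → k; lat ⌊0.7585/0.0416667⌋ = 18 → s.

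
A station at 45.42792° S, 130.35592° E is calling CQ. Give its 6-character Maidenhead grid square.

PE54en

Shift to the Maidenhead origin (180°W, 90°S): lon 310.3559, lat 44.5721.
Field (20°×10°, letters A–R): lon ⌊310.3559/20⌋ = 15 → P; lat ⌊44.5721/10⌋ = 4 → E.
Square (2°×1°, digits 0–9): lon ⌊10.3559/2⌋ = 5; lat ⌊4.5721/1⌋ = 4.
Subsquare (5′×2.5′, letters a–x): lon ⌊0.3559/0.0833333⌋ = 4 → e; lat ⌊0.5721/0.0416667⌋ = 13 → n.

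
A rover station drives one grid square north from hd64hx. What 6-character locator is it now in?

HD65ha

Latitude subsquare x = 23; +1 → 24, wraps to 0 = a, carry into square.
Latitude square 4; +1 → 5.
The longitude characters are unchanged.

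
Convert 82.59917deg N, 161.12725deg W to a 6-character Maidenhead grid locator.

AR92ko

Shift to the Maidenhead origin (180°W, 90°S): lon 18.8727, lat 172.5992.
Field: lon ⌊18.8727/20⌋ = 0 → A; lat ⌊172.5992/10⌋ = 17 → R.
Square: lon ⌊18.8727/2⌋ = 9; lat ⌊2.5992/1⌋ = 2.
Subsquare: lon ⌊0.8727/0.0833333⌋ = 10 → k; lat ⌊0.5992/0.0416667⌋ = 14 → o.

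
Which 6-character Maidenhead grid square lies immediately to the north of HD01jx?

HD02ja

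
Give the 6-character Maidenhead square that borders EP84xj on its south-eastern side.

Longitude subsquare x = 23; +1 → 24, wraps to 0 = a, carry into square.
Longitude square 8; +1 → 9.
Latitude subsquare j = 9; −1 → 8 = i.

EP94ai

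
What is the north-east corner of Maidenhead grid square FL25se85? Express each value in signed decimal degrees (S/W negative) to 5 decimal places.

Field F=5, L=11: +5·20° lon, +11·10° lat → SW at lon -80°, lat 20°.
Square 2, 5: +2·2° lon, +5·1° lat → SW at lon -76°, lat 25°.
Subsquare s=18, e=4: +18·0.0833333° lon, +4·0.0416667° lat → SW at lon -74.5°, lat 25.1667°.
Extended square 8, 5: +8·0.00833333° lon, +5·0.00416667° lat → SW at lon -74.4333°, lat 25.1875°.
Cell spans 0.00833333° lon × 0.00416667° lat. NE corner is SW corner plus one full cell.
latitude 25.19167, longitude -74.42500.

25.19167, -74.42500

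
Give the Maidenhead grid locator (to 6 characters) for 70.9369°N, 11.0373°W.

Offset from 180°W / 90°S: lon 168.9627°, lat 160.9369°.
Field: lon ⌊168.9627/20⌋ = 8 → I; lat ⌊160.9369/10⌋ = 16 → Q.
Square: lon ⌊8.9627/2⌋ = 4; lat ⌊0.9369/1⌋ = 0.
Subsquare: lon ⌊0.9627/0.0833333⌋ = 11 → l; lat ⌊0.9369/0.0416667⌋ = 22 → w.

IQ40lw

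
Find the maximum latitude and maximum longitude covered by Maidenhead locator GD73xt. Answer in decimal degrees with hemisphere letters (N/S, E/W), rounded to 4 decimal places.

56.1667° S, 44.0000° W

Field G=6, D=3: +6·20° lon, +3·10° lat → SW at lon -60°, lat -60°.
Square 7, 3: +7·2° lon, +3·1° lat → SW at lon -46°, lat -57°.
Subsquare x=23, t=19: +23·0.0833333° lon, +19·0.0416667° lat → SW at lon -44.0833°, lat -56.2083°.
Cell spans 0.0833333° lon × 0.0416667° lat. NE corner is SW corner plus one full cell.
latitude 56.1667° S, longitude 44.0000° W.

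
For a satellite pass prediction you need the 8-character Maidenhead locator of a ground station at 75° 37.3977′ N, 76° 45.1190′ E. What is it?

Shift to the Maidenhead origin (180°W, 90°S): lon 256.75198, lat 165.62329.
Field (20°×10°, letters A–R): 256.75198/20 → 12 → M, 165.62329/10 → 16 → Q; chars MQ.
Square (2°×1°, digits 0–9): 16.75198/2 → 8, 5.62329/1 → 5; chars 85.
Subsquare (5′×2.5′, letters a–x): 0.75198/0.0833333 → 9 → j, 0.62329/0.0416667 → 14 → o; chars jo.
Extended square (30″×15″, digits 0–9): 0.00198/0.00833333 → 0, 0.03996/0.00416667 → 9; chars 09.

MQ85jo09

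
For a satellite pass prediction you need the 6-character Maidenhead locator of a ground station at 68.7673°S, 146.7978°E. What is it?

QC31jf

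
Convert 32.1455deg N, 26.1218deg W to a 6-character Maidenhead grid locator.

Shift to the Maidenhead origin (180°W, 90°S): lon 153.8782, lat 122.1455.
Field: lon ⌊153.8782/20⌋ = 7 → H; lat ⌊122.1455/10⌋ = 12 → M.
Square: lon ⌊13.8782/2⌋ = 6; lat ⌊2.1455/1⌋ = 2.
Subsquare: lon ⌊1.8782/0.0833333⌋ = 22 → w; lat ⌊0.1455/0.0416667⌋ = 3 → d.

HM62wd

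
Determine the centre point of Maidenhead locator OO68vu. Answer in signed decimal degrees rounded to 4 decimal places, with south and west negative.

Field O=14, O=14: +14·20° lon, +14·10° lat → SW at lon 100°, lat 50°.
Square 6, 8: +6·2° lon, +8·1° lat → SW at lon 112°, lat 58°.
Subsquare v=21, u=20: +21·0.0833333° lon, +20·0.0416667° lat → SW at lon 113.75°, lat 58.8333°.
Cell spans 0.0833333° lon × 0.0416667° lat. Centre is SW corner plus half of each.
latitude 58.8542, longitude 113.7917.

58.8542, 113.7917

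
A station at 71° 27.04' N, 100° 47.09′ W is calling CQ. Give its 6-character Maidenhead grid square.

DQ91ok

Add 180° to longitude and 90° to latitude: 79.2152, 161.4507.
Field: 79.2152/20 → 3 → D, 161.4507/10 → 16 → Q; chars DQ.
Square: 19.2152/2 → 9, 1.4507/1 → 1; chars 91.
Subsquare: 1.2152/0.0833333 → 14 → o, 0.4507/0.0416667 → 10 → k; chars ok.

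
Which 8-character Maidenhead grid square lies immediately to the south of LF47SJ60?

LF47si69

Latitude extended square 0; −1 → -1, wraps to 9, carry into subsquare.
Latitude subsquare j = 9; −1 → 8 = i.
The longitude characters are unchanged.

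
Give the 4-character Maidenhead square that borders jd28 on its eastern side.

Longitude square 2; +1 → 3.
The latitude characters are unchanged.

JD38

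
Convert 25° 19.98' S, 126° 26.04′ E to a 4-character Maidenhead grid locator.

PG34

Shift to the Maidenhead origin (180°W, 90°S): lon 306.43, lat 64.67.
Field: 306.43/20 → 15 → P, 64.67/10 → 6 → G; chars PG.
Square: 6.43/2 → 3, 4.67/1 → 4; chars 34.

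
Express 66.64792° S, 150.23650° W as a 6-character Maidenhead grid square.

BC43vi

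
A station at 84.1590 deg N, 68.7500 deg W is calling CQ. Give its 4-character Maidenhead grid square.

FR54

Add 180° to longitude and 90° to latitude: 111.25, 174.16.
Field: lon ⌊111.25/20⌋ = 5 → F; lat ⌊174.16/10⌋ = 17 → R.
Square: lon ⌊11.25/2⌋ = 5; lat ⌊4.16/1⌋ = 4.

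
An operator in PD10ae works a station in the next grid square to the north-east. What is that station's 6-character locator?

Longitude subsquare a = 0; +1 → 1 = b.
Latitude subsquare e = 4; +1 → 5 = f.

PD10bf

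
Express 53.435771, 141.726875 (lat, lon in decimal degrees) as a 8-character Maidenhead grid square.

Shift to the Maidenhead origin (180°W, 90°S): lon 321.72688, lat 143.43577.
Field: 321.72688/20 → 16 → Q, 143.43577/10 → 14 → O; chars QO.
Square: 1.72688/2 → 0, 3.43577/1 → 3; chars 03.
Subsquare: 1.72688/0.0833333 → 20 → u, 0.43577/0.0416667 → 10 → k; chars uk.
Extended square: 0.06021/0.00833333 → 7, 0.01910/0.00416667 → 4; chars 74.

QO03uk74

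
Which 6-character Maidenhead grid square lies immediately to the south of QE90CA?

QD99cx

Latitude subsquare a = 0; −1 → -1, wraps to 23 = x, carry into square.
Latitude square 0; −1 → -1, wraps to 9, carry into field.
Latitude field E = 4; −1 → 3 = D.
The longitude characters are unchanged.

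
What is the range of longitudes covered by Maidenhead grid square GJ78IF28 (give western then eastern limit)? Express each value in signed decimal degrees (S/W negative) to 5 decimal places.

-45.31667, -45.30833

Field G=6, J=9: +6·20° lon, +9·10° lat → SW at lon -60°, lat 0°.
Square 7, 8: +7·2° lon, +8·1° lat → SW at lon -46°, lat 8°.
Subsquare i=8, f=5: +8·0.0833333° lon, +5·0.0416667° lat → SW at lon -45.3333°, lat 8.20833°.
Extended square 2, 8: +2·0.00833333° lon, +8·0.00416667° lat → SW at lon -45.3167°, lat 8.24167°.
Cell spans 0.00833333° lon × 0.00416667° lat.
west -45.31667, east -45.30833.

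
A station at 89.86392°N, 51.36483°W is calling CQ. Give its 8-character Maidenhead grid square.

GR49hu67

Shift to the Maidenhead origin (180°W, 90°S): lon 128.63517, lat 179.86392.
Field: 128.63517/20 → 6 → G, 179.86392/10 → 17 → R; chars GR.
Square: 8.63517/2 → 4, 9.86392/1 → 9; chars 49.
Subsquare: 0.63517/0.0833333 → 7 → h, 0.86392/0.0416667 → 20 → u; chars hu.
Extended square: 0.05184/0.00833333 → 6, 0.03059/0.00416667 → 7; chars 67.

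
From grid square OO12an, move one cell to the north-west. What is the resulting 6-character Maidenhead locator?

OO02xo

Longitude subsquare a = 0; −1 → -1, wraps to 23 = x, carry into square.
Longitude square 1; −1 → 0.
Latitude subsquare n = 13; +1 → 14 = o.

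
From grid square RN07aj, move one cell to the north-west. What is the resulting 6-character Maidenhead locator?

Longitude subsquare a = 0; −1 → -1, wraps to 23 = x, carry into square.
Longitude square 0; −1 → -1, wraps to 9, carry into field.
Longitude field R = 17; −1 → 16 = Q.
Latitude subsquare j = 9; +1 → 10 = k.

QN97xk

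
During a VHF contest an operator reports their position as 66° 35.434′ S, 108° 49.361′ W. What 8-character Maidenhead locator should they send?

DC53oj18

Offset from 180°W / 90°S: lon 71.17732°, lat 23.40943°.
Field (20°×10°, letters A–R): lon ⌊71.17732/20⌋ = 3 → D; lat ⌊23.40943/10⌋ = 2 → C.
Square (2°×1°, digits 0–9): lon ⌊11.17732/2⌋ = 5; lat ⌊3.40943/1⌋ = 3.
Subsquare (5′×2.5′, letters a–x): lon ⌊1.17732/0.0833333⌋ = 14 → o; lat ⌊0.40943/0.0416667⌋ = 9 → j.
Extended square (30″×15″, digits 0–9): lon ⌊0.01065/0.00833333⌋ = 1; lat ⌊0.03443/0.00416667⌋ = 8.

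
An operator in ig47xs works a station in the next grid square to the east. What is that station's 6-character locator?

IG57as

Longitude subsquare x = 23; +1 → 24, wraps to 0 = a, carry into square.
Longitude square 4; +1 → 5.
The latitude characters are unchanged.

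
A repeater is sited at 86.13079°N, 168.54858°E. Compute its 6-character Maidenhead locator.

RR46gd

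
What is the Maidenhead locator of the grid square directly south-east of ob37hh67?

Longitude extended square 6; +1 → 7.
Latitude extended square 7; −1 → 6.

OB37hh76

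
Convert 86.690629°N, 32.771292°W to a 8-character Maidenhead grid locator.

HR36oq75

Offset from 180°W / 90°S: lon 147.22871°, lat 176.69063°.
Field: lon ⌊147.22871/20⌋ = 7 → H; lat ⌊176.69063/10⌋ = 17 → R.
Square: lon ⌊7.22871/2⌋ = 3; lat ⌊6.69063/1⌋ = 6.
Subsquare: lon ⌊1.22871/0.0833333⌋ = 14 → o; lat ⌊0.69063/0.0416667⌋ = 16 → q.
Extended square: lon ⌊0.06204/0.00833333⌋ = 7; lat ⌊0.02396/0.00416667⌋ = 5.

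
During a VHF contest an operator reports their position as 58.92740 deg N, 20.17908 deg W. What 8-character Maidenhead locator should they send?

HO98vw82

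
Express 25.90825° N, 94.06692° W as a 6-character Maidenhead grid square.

EL25xv

Offset from 180°W / 90°S: lon 85.9331°, lat 115.9082°.
Field: 85.9331/20 → 4 → E, 115.9082/10 → 11 → L; chars EL.
Square: 5.9331/2 → 2, 5.9082/1 → 5; chars 25.
Subsquare: 1.9331/0.0833333 → 23 → x, 0.9082/0.0416667 → 21 → v; chars xv.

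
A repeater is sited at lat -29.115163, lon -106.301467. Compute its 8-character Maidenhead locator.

Add 180° to longitude and 90° to latitude: 73.69853, 60.88484.
Field: 73.69853/20 → 3 → D, 60.88484/10 → 6 → G; chars DG.
Square: 13.69853/2 → 6, 0.88484/1 → 0; chars 60.
Subsquare: 1.69853/0.0833333 → 20 → u, 0.88484/0.0416667 → 21 → v; chars uv.
Extended square: 0.03187/0.00833333 → 3, 0.00984/0.00416667 → 2; chars 32.

DG60uv32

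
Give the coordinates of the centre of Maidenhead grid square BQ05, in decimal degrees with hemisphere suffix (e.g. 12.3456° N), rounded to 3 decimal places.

75.500° N, 159.000° W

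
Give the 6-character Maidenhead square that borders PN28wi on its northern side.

PN28wj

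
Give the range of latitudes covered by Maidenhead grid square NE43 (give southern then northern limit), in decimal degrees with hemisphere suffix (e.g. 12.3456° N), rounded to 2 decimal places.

47.00° S, 46.00° S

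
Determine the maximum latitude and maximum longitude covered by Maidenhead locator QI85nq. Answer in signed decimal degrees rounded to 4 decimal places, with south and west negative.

-4.2917, 157.1667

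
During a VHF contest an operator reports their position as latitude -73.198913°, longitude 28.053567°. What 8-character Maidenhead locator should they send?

KB46at62

Offset from 180°W / 90°S: lon 208.05357°, lat 16.80109°.
Field (20°×10°, letters A–R): 208.05357/20 → 10 → K, 16.80109/10 → 1 → B; chars KB.
Square (2°×1°, digits 0–9): 8.05357/2 → 4, 6.80109/1 → 6; chars 46.
Subsquare (5′×2.5′, letters a–x): 0.05357/0.0833333 → 0 → a, 0.80109/0.0416667 → 19 → t; chars at.
Extended square (30″×15″, digits 0–9): 0.05357/0.00833333 → 6, 0.00942/0.00416667 → 2; chars 62.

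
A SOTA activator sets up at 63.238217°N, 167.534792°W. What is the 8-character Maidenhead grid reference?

AP63ff57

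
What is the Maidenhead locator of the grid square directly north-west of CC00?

BC91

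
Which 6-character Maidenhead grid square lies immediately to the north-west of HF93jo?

HF93ip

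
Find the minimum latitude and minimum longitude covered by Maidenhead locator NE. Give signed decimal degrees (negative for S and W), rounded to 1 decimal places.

-50.0, 80.0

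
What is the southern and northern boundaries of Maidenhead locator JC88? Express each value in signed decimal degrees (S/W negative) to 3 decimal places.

-62.000, -61.000

Field J=9, C=2: +9·20° lon, +2·10° lat → SW at lon 0°, lat -70°.
Square 8, 8: +8·2° lon, +8·1° lat → SW at lon 16°, lat -62°.
Cell spans 2° lon × 1° lat.
south -62.000, north -61.000.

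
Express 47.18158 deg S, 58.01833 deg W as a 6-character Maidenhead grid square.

Add 180° to longitude and 90° to latitude: 121.9817, 42.8184.
Field: 121.9817/20 → 6 → G, 42.8184/10 → 4 → E; chars GE.
Square: 1.9817/2 → 0, 2.8184/1 → 2; chars 02.
Subsquare: 1.9817/0.0833333 → 23 → x, 0.8184/0.0416667 → 19 → t; chars xt.

GE02xt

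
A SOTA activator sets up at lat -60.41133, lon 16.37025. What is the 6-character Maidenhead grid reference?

JC89eo

Shift to the Maidenhead origin (180°W, 90°S): lon 196.3702, lat 29.5887.
Field (20°×10°, letters A–R): lon ⌊196.3702/20⌋ = 9 → J; lat ⌊29.5887/10⌋ = 2 → C.
Square (2°×1°, digits 0–9): lon ⌊16.3702/2⌋ = 8; lat ⌊9.5887/1⌋ = 9.
Subsquare (5′×2.5′, letters a–x): lon ⌊0.3702/0.0833333⌋ = 4 → e; lat ⌊0.5887/0.0416667⌋ = 14 → o.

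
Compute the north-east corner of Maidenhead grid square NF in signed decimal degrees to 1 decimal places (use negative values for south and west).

Field N=13, F=5: +13·20° lon, +5·10° lat → SW at lon 80°, lat -40°.
Cell spans 20° lon × 10° lat. NE corner is SW corner plus one full cell.
latitude -30.0, longitude 100.0.

-30.0, 100.0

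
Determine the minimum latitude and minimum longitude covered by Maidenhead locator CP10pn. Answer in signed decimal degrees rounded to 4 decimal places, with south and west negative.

60.5417, -136.7500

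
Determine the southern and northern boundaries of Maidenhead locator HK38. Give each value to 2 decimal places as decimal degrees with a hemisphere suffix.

Field H=7, K=10: +7·20° lon, +10·10° lat → SW at lon -40°, lat 10°.
Square 3, 8: +3·2° lon, +8·1° lat → SW at lon -34°, lat 18°.
Cell spans 2° lon × 1° lat.
south 18.00° N, north 19.00° N.

18.00° N, 19.00° N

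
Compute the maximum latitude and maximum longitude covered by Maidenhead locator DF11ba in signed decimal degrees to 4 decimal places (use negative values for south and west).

-38.9583, -117.8333

Field D=3, F=5: +3·20° lon, +5·10° lat → SW at lon -120°, lat -40°.
Square 1, 1: +1·2° lon, +1·1° lat → SW at lon -118°, lat -39°.
Subsquare b=1, a=0: +1·0.0833333° lon, +0·0.0416667° lat → SW at lon -117.917°, lat -39°.
Cell spans 0.0833333° lon × 0.0416667° lat. NE corner is SW corner plus one full cell.
latitude -38.9583, longitude -117.8333.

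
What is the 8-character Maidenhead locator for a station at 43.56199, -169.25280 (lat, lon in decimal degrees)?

AN53in94

Offset from 180°W / 90°S: lon 10.74720°, lat 133.56199°.
Field: lon ⌊10.74720/20⌋ = 0 → A; lat ⌊133.56199/10⌋ = 13 → N.
Square: lon ⌊10.74720/2⌋ = 5; lat ⌊3.56199/1⌋ = 3.
Subsquare: lon ⌊0.74720/0.0833333⌋ = 8 → i; lat ⌊0.56199/0.0416667⌋ = 13 → n.
Extended square: lon ⌊0.08053/0.00833333⌋ = 9; lat ⌊0.02032/0.00416667⌋ = 4.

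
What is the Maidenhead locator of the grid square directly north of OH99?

OI90

Latitude square 9; +1 → 10, wraps to 0, carry into field.
Latitude field H = 7; +1 → 8 = I.
The longitude characters are unchanged.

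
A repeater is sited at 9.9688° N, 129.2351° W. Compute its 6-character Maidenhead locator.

CJ59jx

Offset from 180°W / 90°S: lon 50.7649°, lat 99.9688°.
Field: 50.7649/20 → 2 → C, 99.9688/10 → 9 → J; chars CJ.
Square: 10.7649/2 → 5, 9.9688/1 → 9; chars 59.
Subsquare: 0.7649/0.0833333 → 9 → j, 0.9688/0.0416667 → 23 → x; chars jx.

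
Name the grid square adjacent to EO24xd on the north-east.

Longitude subsquare x = 23; +1 → 24, wraps to 0 = a, carry into square.
Longitude square 2; +1 → 3.
Latitude subsquare d = 3; +1 → 4 = e.

EO34ae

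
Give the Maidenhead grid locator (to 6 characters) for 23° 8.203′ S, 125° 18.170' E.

Shift to the Maidenhead origin (180°W, 90°S): lon 305.3028, lat 66.8633.
Field: lon ⌊305.3028/20⌋ = 15 → P; lat ⌊66.8633/10⌋ = 6 → G.
Square: lon ⌊5.3028/2⌋ = 2; lat ⌊6.8633/1⌋ = 6.
Subsquare: lon ⌊1.3028/0.0833333⌋ = 15 → p; lat ⌊0.8633/0.0416667⌋ = 20 → u.

PG26pu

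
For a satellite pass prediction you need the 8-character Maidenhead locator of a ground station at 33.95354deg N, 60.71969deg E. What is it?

MM03iw68

Add 180° to longitude and 90° to latitude: 240.71969, 123.95354.
Field: lon ⌊240.71969/20⌋ = 12 → M; lat ⌊123.95354/10⌋ = 12 → M.
Square: lon ⌊0.71969/2⌋ = 0; lat ⌊3.95354/1⌋ = 3.
Subsquare: lon ⌊0.71969/0.0833333⌋ = 8 → i; lat ⌊0.95354/0.0416667⌋ = 22 → w.
Extended square: lon ⌊0.05302/0.00833333⌋ = 6; lat ⌊0.03687/0.00416667⌋ = 8.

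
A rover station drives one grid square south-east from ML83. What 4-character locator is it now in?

Longitude square 8; +1 → 9.
Latitude square 3; −1 → 2.

ML92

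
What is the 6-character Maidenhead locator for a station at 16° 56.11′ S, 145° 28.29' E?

QH23rb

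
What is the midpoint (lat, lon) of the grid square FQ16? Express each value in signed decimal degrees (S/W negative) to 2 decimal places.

Field F=5, Q=16: +5·20° lon, +16·10° lat → SW at lon -80°, lat 70°.
Square 1, 6: +1·2° lon, +6·1° lat → SW at lon -78°, lat 76°.
Cell spans 2° lon × 1° lat. Centre is SW corner plus half of each.
latitude 76.50, longitude -77.00.

76.50, -77.00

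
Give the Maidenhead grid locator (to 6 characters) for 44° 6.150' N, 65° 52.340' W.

Add 180° to longitude and 90° to latitude: 114.1277, 134.1025.
Field: 114.1277/20 → 5 → F, 134.1025/10 → 13 → N; chars FN.
Square: 14.1277/2 → 7, 4.1025/1 → 4; chars 74.
Subsquare: 0.1277/0.0833333 → 1 → b, 0.1025/0.0416667 → 2 → c; chars bc.

FN74bc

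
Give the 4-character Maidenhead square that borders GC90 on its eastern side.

HC00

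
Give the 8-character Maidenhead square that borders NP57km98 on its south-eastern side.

Longitude extended square 9; +1 → 10, wraps to 0, carry into subsquare.
Longitude subsquare k = 10; +1 → 11 = l.
Latitude extended square 8; −1 → 7.

NP57lm07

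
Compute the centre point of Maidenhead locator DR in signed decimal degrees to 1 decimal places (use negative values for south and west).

Field D=3, R=17: +3·20° lon, +17·10° lat → SW at lon -120°, lat 80°.
Cell spans 20° lon × 10° lat. Centre is SW corner plus half of each.
latitude 85.0, longitude -110.0.

85.0, -110.0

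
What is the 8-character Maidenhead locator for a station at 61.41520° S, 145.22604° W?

BC78jo20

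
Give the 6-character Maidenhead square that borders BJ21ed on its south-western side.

BJ21dc

Longitude subsquare e = 4; −1 → 3 = d.
Latitude subsquare d = 3; −1 → 2 = c.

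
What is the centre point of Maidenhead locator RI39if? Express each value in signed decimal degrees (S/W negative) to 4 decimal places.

-0.7708, 166.7083

Field R=17, I=8: +17·20° lon, +8·10° lat → SW at lon 160°, lat -10°.
Square 3, 9: +3·2° lon, +9·1° lat → SW at lon 166°, lat -1°.
Subsquare i=8, f=5: +8·0.0833333° lon, +5·0.0416667° lat → SW at lon 166.667°, lat -0.791667°.
Cell spans 0.0833333° lon × 0.0416667° lat. Centre is SW corner plus half of each.
latitude -0.7708, longitude 166.7083.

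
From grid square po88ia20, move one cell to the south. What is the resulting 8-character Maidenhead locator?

PO87ix29

Latitude extended square 0; −1 → -1, wraps to 9, carry into subsquare.
Latitude subsquare a = 0; −1 → -1, wraps to 23 = x, carry into square.
Latitude square 8; −1 → 7.
The longitude characters are unchanged.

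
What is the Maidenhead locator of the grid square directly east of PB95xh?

Longitude subsquare x = 23; +1 → 24, wraps to 0 = a, carry into square.
Longitude square 9; +1 → 10, wraps to 0, carry into field.
Longitude field P = 15; +1 → 16 = Q.
The latitude characters are unchanged.

QB05ah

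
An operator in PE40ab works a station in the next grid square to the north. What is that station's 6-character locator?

Latitude subsquare b = 1; +1 → 2 = c.
The longitude characters are unchanged.

PE40ac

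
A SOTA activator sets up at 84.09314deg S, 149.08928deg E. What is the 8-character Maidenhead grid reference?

Add 180° to longitude and 90° to latitude: 329.08928, 5.90686.
Field: lon ⌊329.08928/20⌋ = 16 → Q; lat ⌊5.90686/10⌋ = 0 → A.
Square: lon ⌊9.08928/2⌋ = 4; lat ⌊5.90686/1⌋ = 5.
Subsquare: lon ⌊1.08928/0.0833333⌋ = 13 → n; lat ⌊0.90686/0.0416667⌋ = 21 → v.
Extended square: lon ⌊0.00595/0.00833333⌋ = 0; lat ⌊0.03186/0.00416667⌋ = 7.

QA45nv07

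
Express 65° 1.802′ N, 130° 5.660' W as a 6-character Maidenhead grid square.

CP45wa

Offset from 180°W / 90°S: lon 49.9057°, lat 155.0300°.
Field: 49.9057/20 → 2 → C, 155.0300/10 → 15 → P; chars CP.
Square: 9.9057/2 → 4, 5.0300/1 → 5; chars 45.
Subsquare: 1.9057/0.0833333 → 22 → w, 0.0300/0.0416667 → 0 → a; chars wa.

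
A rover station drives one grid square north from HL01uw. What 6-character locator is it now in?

HL01ux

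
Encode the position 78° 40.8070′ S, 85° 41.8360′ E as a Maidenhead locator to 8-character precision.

NB21uh36

Add 180° to longitude and 90° to latitude: 265.69727, 11.31988.
Field (20°×10°, letters A–R): 265.69727/20 → 13 → N, 11.31988/10 → 1 → B; chars NB.
Square (2°×1°, digits 0–9): 5.69727/2 → 2, 1.31988/1 → 1; chars 21.
Subsquare (5′×2.5′, letters a–x): 1.69727/0.0833333 → 20 → u, 0.31988/0.0416667 → 7 → h; chars uh.
Extended square (30″×15″, digits 0–9): 0.03060/0.00833333 → 3, 0.02822/0.00416667 → 6; chars 36.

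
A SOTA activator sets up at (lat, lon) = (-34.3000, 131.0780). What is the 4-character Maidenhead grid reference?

PF55

Add 180° to longitude and 90° to latitude: 311.08, 55.70.
Field (20°×10°, letters A–R): 311.08/20 → 15 → P, 55.70/10 → 5 → F; chars PF.
Square (2°×1°, digits 0–9): 11.08/2 → 5, 5.70/1 → 5; chars 55.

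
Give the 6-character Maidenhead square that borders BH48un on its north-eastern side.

Longitude subsquare u = 20; +1 → 21 = v.
Latitude subsquare n = 13; +1 → 14 = o.

BH48vo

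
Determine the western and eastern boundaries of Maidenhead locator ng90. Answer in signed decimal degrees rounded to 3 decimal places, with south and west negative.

Field N=13, G=6: +13·20° lon, +6·10° lat → SW at lon 80°, lat -30°.
Square 9, 0: +9·2° lon, +0·1° lat → SW at lon 98°, lat -30°.
Cell spans 2° lon × 1° lat.
west 98.000, east 100.000.

98.000, 100.000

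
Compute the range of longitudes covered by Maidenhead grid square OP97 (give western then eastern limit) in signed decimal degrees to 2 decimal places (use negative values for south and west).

118.00, 120.00

Field O=14, P=15: +14·20° lon, +15·10° lat → SW at lon 100°, lat 60°.
Square 9, 7: +9·2° lon, +7·1° lat → SW at lon 118°, lat 67°.
Cell spans 2° lon × 1° lat.
west 118.00, east 120.00.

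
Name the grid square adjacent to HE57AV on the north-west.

Longitude subsquare a = 0; −1 → -1, wraps to 23 = x, carry into square.
Longitude square 5; −1 → 4.
Latitude subsquare v = 21; +1 → 22 = w.

HE47xw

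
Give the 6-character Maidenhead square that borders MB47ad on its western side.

MB37xd

Longitude subsquare a = 0; −1 → -1, wraps to 23 = x, carry into square.
Longitude square 4; −1 → 3.
The latitude characters are unchanged.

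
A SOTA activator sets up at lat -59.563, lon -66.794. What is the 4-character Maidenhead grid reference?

Shift to the Maidenhead origin (180°W, 90°S): lon 113.21, lat 30.44.
Field: 113.21/20 → 5 → F, 30.44/10 → 3 → D; chars FD.
Square: 13.21/2 → 6, 0.44/1 → 0; chars 60.

FD60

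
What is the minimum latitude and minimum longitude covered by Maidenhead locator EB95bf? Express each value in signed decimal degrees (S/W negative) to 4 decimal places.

Field E=4, B=1: +4·20° lon, +1·10° lat → SW at lon -100°, lat -80°.
Square 9, 5: +9·2° lon, +5·1° lat → SW at lon -82°, lat -75°.
Subsquare b=1, f=5: +1·0.0833333° lon, +5·0.0416667° lat → SW at lon -81.9167°, lat -74.7917°.
latitude -74.7917, longitude -81.9167.

-74.7917, -81.9167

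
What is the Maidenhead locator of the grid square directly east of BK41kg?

BK41lg

Longitude subsquare k = 10; +1 → 11 = l.
The latitude characters are unchanged.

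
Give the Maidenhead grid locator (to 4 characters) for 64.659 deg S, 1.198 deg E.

Add 180° to longitude and 90° to latitude: 181.20, 25.34.
Field: 181.20/20 → 9 → J, 25.34/10 → 2 → C; chars JC.
Square: 1.20/2 → 0, 5.34/1 → 5; chars 05.

JC05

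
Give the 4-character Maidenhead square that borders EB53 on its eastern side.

Longitude square 5; +1 → 6.
The latitude characters are unchanged.

EB63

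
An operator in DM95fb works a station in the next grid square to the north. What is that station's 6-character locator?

DM95fc

Latitude subsquare b = 1; +1 → 2 = c.
The longitude characters are unchanged.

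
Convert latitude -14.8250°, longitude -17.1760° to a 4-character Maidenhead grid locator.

IH15

Shift to the Maidenhead origin (180°W, 90°S): lon 162.82, lat 75.17.
Field: 162.82/20 → 8 → I, 75.17/10 → 7 → H; chars IH.
Square: 2.82/2 → 1, 5.17/1 → 5; chars 15.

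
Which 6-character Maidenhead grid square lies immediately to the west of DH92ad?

DH82xd

Longitude subsquare a = 0; −1 → -1, wraps to 23 = x, carry into square.
Longitude square 9; −1 → 8.
The latitude characters are unchanged.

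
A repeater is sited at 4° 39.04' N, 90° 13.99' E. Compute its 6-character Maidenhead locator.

NJ54cp

Shift to the Maidenhead origin (180°W, 90°S): lon 270.2332, lat 94.6507.
Field (20°×10°, letters A–R): lon ⌊270.2332/20⌋ = 13 → N; lat ⌊94.6507/10⌋ = 9 → J.
Square (2°×1°, digits 0–9): lon ⌊10.2332/2⌋ = 5; lat ⌊4.6507/1⌋ = 4.
Subsquare (5′×2.5′, letters a–x): lon ⌊0.2332/0.0833333⌋ = 2 → c; lat ⌊0.6507/0.0416667⌋ = 15 → p.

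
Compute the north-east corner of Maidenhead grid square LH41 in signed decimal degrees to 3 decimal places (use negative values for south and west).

-18.000, 50.000

Field L=11, H=7: +11·20° lon, +7·10° lat → SW at lon 40°, lat -20°.
Square 4, 1: +4·2° lon, +1·1° lat → SW at lon 48°, lat -19°.
Cell spans 2° lon × 1° lat. NE corner is SW corner plus one full cell.
latitude -18.000, longitude 50.000.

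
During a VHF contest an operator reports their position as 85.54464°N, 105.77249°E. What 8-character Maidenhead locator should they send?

Offset from 180°W / 90°S: lon 285.77249°, lat 175.54464°.
Field: 285.77249/20 → 14 → O, 175.54464/10 → 17 → R; chars OR.
Square: 5.77249/2 → 2, 5.54464/1 → 5; chars 25.
Subsquare: 1.77249/0.0833333 → 21 → v, 0.54464/0.0416667 → 13 → n; chars vn.
Extended square: 0.02249/0.00833333 → 2, 0.00297/0.00416667 → 0; chars 20.

OR25vn20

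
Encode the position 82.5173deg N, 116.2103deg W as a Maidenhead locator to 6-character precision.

DR12vm

Offset from 180°W / 90°S: lon 63.7897°, lat 172.5173°.
Field: 63.7897/20 → 3 → D, 172.5173/10 → 17 → R; chars DR.
Square: 3.7897/2 → 1, 2.5173/1 → 2; chars 12.
Subsquare: 1.7897/0.0833333 → 21 → v, 0.5173/0.0416667 → 12 → m; chars vm.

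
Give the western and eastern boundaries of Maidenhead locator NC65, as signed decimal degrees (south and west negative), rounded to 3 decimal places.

Field N=13, C=2: +13·20° lon, +2·10° lat → SW at lon 80°, lat -70°.
Square 6, 5: +6·2° lon, +5·1° lat → SW at lon 92°, lat -65°.
Cell spans 2° lon × 1° lat.
west 92.000, east 94.000.

92.000, 94.000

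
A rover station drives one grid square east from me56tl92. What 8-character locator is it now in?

ME56ul02

Longitude extended square 9; +1 → 10, wraps to 0, carry into subsquare.
Longitude subsquare t = 19; +1 → 20 = u.
The latitude characters are unchanged.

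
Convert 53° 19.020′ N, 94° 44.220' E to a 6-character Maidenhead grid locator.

NO73ih

Offset from 180°W / 90°S: lon 274.7370°, lat 143.3170°.
Field: lon ⌊274.7370/20⌋ = 13 → N; lat ⌊143.3170/10⌋ = 14 → O.
Square: lon ⌊14.7370/2⌋ = 7; lat ⌊3.3170/1⌋ = 3.
Subsquare: lon ⌊0.7370/0.0833333⌋ = 8 → i; lat ⌊0.3170/0.0416667⌋ = 7 → h.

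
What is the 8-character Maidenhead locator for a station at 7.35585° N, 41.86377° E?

Add 180° to longitude and 90° to latitude: 221.86377, 97.35585.
Field: lon ⌊221.86377/20⌋ = 11 → L; lat ⌊97.35585/10⌋ = 9 → J.
Square: lon ⌊1.86377/2⌋ = 0; lat ⌊7.35585/1⌋ = 7.
Subsquare: lon ⌊1.86377/0.0833333⌋ = 22 → w; lat ⌊0.35585/0.0416667⌋ = 8 → i.
Extended square: lon ⌊0.03044/0.00833333⌋ = 3; lat ⌊0.02252/0.00416667⌋ = 5.

LJ07wi35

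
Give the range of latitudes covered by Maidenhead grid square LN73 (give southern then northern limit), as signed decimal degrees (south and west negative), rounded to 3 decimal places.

43.000, 44.000

Field L=11, N=13: +11·20° lon, +13·10° lat → SW at lon 40°, lat 40°.
Square 7, 3: +7·2° lon, +3·1° lat → SW at lon 54°, lat 43°.
Cell spans 2° lon × 1° lat.
south 43.000, north 44.000.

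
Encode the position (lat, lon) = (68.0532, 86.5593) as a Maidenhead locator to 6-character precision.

Shift to the Maidenhead origin (180°W, 90°S): lon 266.5593, lat 158.0532.
Field: lon ⌊266.5593/20⌋ = 13 → N; lat ⌊158.0532/10⌋ = 15 → P.
Square: lon ⌊6.5593/2⌋ = 3; lat ⌊8.0532/1⌋ = 8.
Subsquare: lon ⌊0.5593/0.0833333⌋ = 6 → g; lat ⌊0.0532/0.0416667⌋ = 1 → b.

NP38gb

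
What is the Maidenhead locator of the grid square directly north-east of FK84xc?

FK94ad

Longitude subsquare x = 23; +1 → 24, wraps to 0 = a, carry into square.
Longitude square 8; +1 → 9.
Latitude subsquare c = 2; +1 → 3 = d.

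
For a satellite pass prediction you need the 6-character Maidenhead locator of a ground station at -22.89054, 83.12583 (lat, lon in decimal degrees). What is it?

Shift to the Maidenhead origin (180°W, 90°S): lon 263.1258, lat 67.1095.
Field: 263.1258/20 → 13 → N, 67.1095/10 → 6 → G; chars NG.
Square: 3.1258/2 → 1, 7.1095/1 → 7; chars 17.
Subsquare: 1.1258/0.0833333 → 13 → n, 0.1095/0.0416667 → 2 → c; chars nc.

NG17nc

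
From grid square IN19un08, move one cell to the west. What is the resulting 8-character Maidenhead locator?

IN19tn98

Longitude extended square 0; −1 → -1, wraps to 9, carry into subsquare.
Longitude subsquare u = 20; −1 → 19 = t.
The latitude characters are unchanged.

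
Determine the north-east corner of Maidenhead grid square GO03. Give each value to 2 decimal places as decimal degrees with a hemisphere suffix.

54.00° N, 58.00° W

Field G=6, O=14: +6·20° lon, +14·10° lat → SW at lon -60°, lat 50°.
Square 0, 3: +0·2° lon, +3·1° lat → SW at lon -60°, lat 53°.
Cell spans 2° lon × 1° lat. NE corner is SW corner plus one full cell.
latitude 54.00° N, longitude 58.00° W.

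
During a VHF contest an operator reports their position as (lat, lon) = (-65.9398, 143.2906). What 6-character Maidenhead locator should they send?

QC14pb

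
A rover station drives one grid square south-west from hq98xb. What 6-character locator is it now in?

Longitude subsquare x = 23; −1 → 22 = w.
Latitude subsquare b = 1; −1 → 0 = a.

HQ98wa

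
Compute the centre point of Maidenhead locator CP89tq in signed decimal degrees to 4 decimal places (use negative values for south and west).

Field C=2, P=15: +2·20° lon, +15·10° lat → SW at lon -140°, lat 60°.
Square 8, 9: +8·2° lon, +9·1° lat → SW at lon -124°, lat 69°.
Subsquare t=19, q=16: +19·0.0833333° lon, +16·0.0416667° lat → SW at lon -122.417°, lat 69.6667°.
Cell spans 0.0833333° lon × 0.0416667° lat. Centre is SW corner plus half of each.
latitude 69.6875, longitude -122.3750.

69.6875, -122.3750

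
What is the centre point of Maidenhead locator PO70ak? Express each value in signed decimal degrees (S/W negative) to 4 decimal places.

50.4375, 134.0417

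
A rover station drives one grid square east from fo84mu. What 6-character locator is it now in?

FO84nu

Longitude subsquare m = 12; +1 → 13 = n.
The latitude characters are unchanged.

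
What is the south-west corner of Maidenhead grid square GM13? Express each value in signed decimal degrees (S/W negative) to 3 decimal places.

Field G=6, M=12: +6·20° lon, +12·10° lat → SW at lon -60°, lat 30°.
Square 1, 3: +1·2° lon, +3·1° lat → SW at lon -58°, lat 33°.
latitude 33.000, longitude -58.000.

33.000, -58.000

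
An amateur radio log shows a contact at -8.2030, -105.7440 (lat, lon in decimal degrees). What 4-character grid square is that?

DI71

Shift to the Maidenhead origin (180°W, 90°S): lon 74.26, lat 81.80.
Field (20°×10°, letters A–R): 74.26/20 → 3 → D, 81.80/10 → 8 → I; chars DI.
Square (2°×1°, digits 0–9): 14.26/2 → 7, 1.80/1 → 1; chars 71.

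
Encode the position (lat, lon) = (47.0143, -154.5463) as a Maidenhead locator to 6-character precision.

Offset from 180°W / 90°S: lon 25.4537°, lat 137.0143°.
Field: lon ⌊25.4537/20⌋ = 1 → B; lat ⌊137.0143/10⌋ = 13 → N.
Square: lon ⌊5.4537/2⌋ = 2; lat ⌊7.0143/1⌋ = 7.
Subsquare: lon ⌊1.4537/0.0833333⌋ = 17 → r; lat ⌊0.0143/0.0416667⌋ = 0 → a.

BN27ra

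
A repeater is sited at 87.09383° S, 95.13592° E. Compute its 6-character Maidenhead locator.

Offset from 180°W / 90°S: lon 275.1359°, lat 2.9062°.
Field (20°×10°, letters A–R): lon ⌊275.1359/20⌋ = 13 → N; lat ⌊2.9062/10⌋ = 0 → A.
Square (2°×1°, digits 0–9): lon ⌊15.1359/2⌋ = 7; lat ⌊2.9062/1⌋ = 2.
Subsquare (5′×2.5′, letters a–x): lon ⌊1.1359/0.0833333⌋ = 13 → n; lat ⌊0.9062/0.0416667⌋ = 21 → v.

NA72nv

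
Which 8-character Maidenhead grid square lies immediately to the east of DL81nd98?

Longitude extended square 9; +1 → 10, wraps to 0, carry into subsquare.
Longitude subsquare n = 13; +1 → 14 = o.
The latitude characters are unchanged.

DL81od08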